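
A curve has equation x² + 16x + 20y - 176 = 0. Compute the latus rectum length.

20

Only x is squared. Complete the square in x: (x + 8)² = -20(y - 12).
Vertex (-8, 12); 4p = -20 so p = -5. Opens down.
Latus rectum length = |4p| = 20.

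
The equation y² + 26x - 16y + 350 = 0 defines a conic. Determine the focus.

(-35/2, 8)

Only y is squared. Complete the square in y: (y - 8)² = -26(x + 11).
Vertex (-11, 8); 4p = -26 so p = -13/2. Opens left.
Focus is p units from the vertex along the axis: (h + p, k).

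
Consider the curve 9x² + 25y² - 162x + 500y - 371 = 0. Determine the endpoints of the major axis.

(-11, -10) and (29, -10)

Group: 9(x² - 18x) + 25(y² + 20y) = 371
Complete the square in x and y: 9(x - 9)² + 25(y + 10)² = 371 + 729 + 2500 = 3600
Dividing both sides by 3600: (x - 9)²/400 + (y + 10)²/144 = 1
Ellipse, center (9, -10), major axis horizontal; a² = 400, b² = 144.
a = 20. Vertices at (h ± a, k).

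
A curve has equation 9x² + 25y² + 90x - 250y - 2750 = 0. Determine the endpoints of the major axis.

Group: 9(x² + 10x) + 25(y² - 10y) = 2750
Complete the square: 9(x + 5)² + 25(y - 5)² = 2750 + 225 + 625 = 3600
Dividing both sides by 3600: (x + 5)²/400 + (y - 5)²/144 = 1
Ellipse, center (-5, 5), major axis horizontal; a² = 400, b² = 144.
a = 20. Vertices at (h ± a, k).

(-25, 5) and (15, 5)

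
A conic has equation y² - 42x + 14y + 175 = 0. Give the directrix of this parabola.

Only y is squared. Complete the square in y: (y + 7)² = 42(x - 3).
Vertex (3, -7); 4p = 42 so p = 21/2. Opens right.
Directrix is the vertical line x = h − p = 3 − (21/2) = -15/2.

x = -15/2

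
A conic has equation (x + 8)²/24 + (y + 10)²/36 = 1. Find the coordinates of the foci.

Center (-8, -10). The larger denominator 36 sits under the y-term, so the major axis is vertical; a² = 36, b² = 24.
c² = a² - b² = 36 - 24 = 12, so c = 2√3.
Foci lie on the vertical axis through the center: (h, k ± c).

(-8, -10 - 2√3) and (-8, -10 + 2√3)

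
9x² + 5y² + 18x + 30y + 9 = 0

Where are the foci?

(-1, -5) and (-1, -1)

Group: 9(x² + 2x) + 5(y² + 6y) = -9
Complete the square in x and y: 9(x + 1)² + 5(y + 3)² = -9 + 9 + 45 = 45
Divide by 45: (x + 1)²/5 + (y + 3)²/9 = 1
Ellipse, center (-1, -3), major axis vertical; a² = 9, b² = 5.
c² = a² - b² = 9 - 5 = 4, so c = 2.
Foci lie on the vertical axis through the center: (h, k ± c).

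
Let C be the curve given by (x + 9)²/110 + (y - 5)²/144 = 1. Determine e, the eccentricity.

Center (-9, 5). The larger denominator 144 sits under the y-term, so the major axis is vertical; a² = 144, b² = 110.
c² = a² - b² = 34, so c = √34.
e = c/a = √34/12.

e = √34/12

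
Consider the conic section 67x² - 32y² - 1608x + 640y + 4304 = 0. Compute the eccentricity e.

Rearranging, 67(x² - 24x) -32(y² - 20y) = -4304.
Complete the square in x and y: 67(x - 12)² -32(y - 10)² = -4304 + 9648 - 3200 = 2144
Dividing both sides by 2144: (x - 12)²/32 - (y - 10)²/67 = 1
Hyperbola, center (12, 10), transverse axis horizontal; a² = 32, b² = 67.
c² = a² + b² = 99, so c = 3√11.
e = c/a = 3√11/4√2 = 3√22/8.

e = 3√22/8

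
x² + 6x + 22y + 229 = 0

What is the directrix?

Only x is squared. Complete the square in x: (x + 3)² = -22(y + 10).
Vertex (-3, -10); 4p = -22 so p = -11/2. Opens down.
Directrix is the horizontal line y = k − p = -10 − (-11/2) = -9/2.

y = -9/2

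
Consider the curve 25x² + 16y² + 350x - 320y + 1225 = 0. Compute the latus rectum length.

64/5

25(x² + 14x) + 16(y² - 20y) = -1225
Complete the square in x and y: 25(x + 7)² + 16(y - 10)² = -1225 + 1225 + 1600 = 1600
Divide through by 1600 to get (x + 7)²/64 + (y - 10)²/100 = 1.
Ellipse, center (-7, 10), major axis vertical; a² = 100, b² = 64.
Latus rectum length = 2b²/a = 2·64/10 = 64/5.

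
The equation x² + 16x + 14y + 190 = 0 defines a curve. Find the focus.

Only x is squared. Complete the square in x: (x + 8)² = -14(y + 9).
Vertex (-8, -9); 4p = -14 so p = -7/2. Opens down.
Focus is p units from the vertex along the axis: (h, k + p).

(-8, -25/2)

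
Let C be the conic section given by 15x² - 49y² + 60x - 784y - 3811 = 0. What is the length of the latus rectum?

15(x² + 4x) -49(y² + 16y) = 3811
Complete the square in x and y: 15(x + 2)² -49(y + 8)² = 3811 + 60 - 3136 = 735
Dividing both sides by 735: (x + 2)²/49 - (y + 8)²/15 = 1
Hyperbola, center (-2, -8), transverse axis horizontal; a² = 49, b² = 15.
Latus rectum length = 2b²/a = 2·15/7 = 30/7.

30/7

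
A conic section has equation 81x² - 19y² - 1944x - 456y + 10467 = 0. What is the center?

81(x² - 24x) -19(y² + 24y) = -10467
Complete the square: 81(x - 12)² -19(y + 12)² = -10467 + 11664 - 2736 = -1539
Divide by -1539: (y + 12)²/81 - (x - 12)²/19 = 1
Hyperbola with center (12, -12).

(12, -12)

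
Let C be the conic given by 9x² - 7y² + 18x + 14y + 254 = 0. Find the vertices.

Collect terms: 9(x² + 2x) -7(y² - 2y) = -254
9(x + 1)² -7(y - 1)² = -254 + 9 - 7 = -252
Divide through by -252 to get (y - 1)²/36 - (x + 1)²/28 = 1.
Hyperbola, center (-1, 1), transverse axis vertical; a² = 36, b² = 28.
a = 6. Vertices at (h, k ± a).

(-1, -5) and (-1, 7)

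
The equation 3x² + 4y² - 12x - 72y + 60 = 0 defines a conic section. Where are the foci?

Group the x- and y-terms: 3(x² - 4x) + 4(y² - 18y) = -60
Complete the square: 3(x - 2)² + 4(y - 9)² = -60 + 12 + 324 = 276
Divide by 276: (x - 2)²/92 + (y - 9)²/69 = 1
Ellipse, center (2, 9), major axis horizontal; a² = 92, b² = 69.
c² = a² - b² = 92 - 69 = 23, so c = √23.
Foci lie on the horizontal axis through the center: (h ± c, k).

(2 - √23, 9) and (2 + √23, 9)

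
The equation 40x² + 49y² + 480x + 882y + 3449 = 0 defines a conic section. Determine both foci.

(-9, -9) and (-3, -9)

Group: 40(x² + 12x) + 49(y² + 18y) = -3449
Completing the square gives 40(x + 6)² + 49(y + 9)² = -3449 + 1440 + 3969 = 1960.
Dividing both sides by 1960: (x + 6)²/49 + (y + 9)²/40 = 1
Ellipse, center (-6, -9), major axis horizontal; a² = 49, b² = 40.
c² = a² - b² = 49 - 40 = 9, so c = 3.
Foci lie on the horizontal axis through the center: (h ± c, k).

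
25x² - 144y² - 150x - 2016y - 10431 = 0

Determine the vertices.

25(x² - 6x) -144(y² + 14y) = 10431
Complete the square: 25(x - 3)² -144(y + 7)² = 10431 + 225 - 7056 = 3600
Dividing both sides by 3600: (x - 3)²/144 - (y + 7)²/25 = 1
Hyperbola, center (3, -7), transverse axis horizontal; a² = 144, b² = 25.
a = 12. Vertices at (h ± a, k).

(-9, -7) and (15, -7)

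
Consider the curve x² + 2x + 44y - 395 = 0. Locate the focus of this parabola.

(-1, -2)

Only x is squared. Complete the square in x: (x + 1)² = -44(y - 9).
Vertex (-1, 9); 4p = -44 so p = -11. Opens down.
Focus is p units from the vertex along the axis: (h, k + p).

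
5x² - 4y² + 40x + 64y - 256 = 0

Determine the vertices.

Group: 5(x² + 8x) -4(y² - 16y) = 256
Complete the square in x and y: 5(x + 4)² -4(y - 8)² = 256 + 80 - 256 = 80
Divide through by 80 to get (x + 4)²/16 - (y - 8)²/20 = 1.
Hyperbola, center (-4, 8), transverse axis horizontal; a² = 16, b² = 20.
a = 4. Vertices at (h ± a, k).

(-8, 8) and (0, 8)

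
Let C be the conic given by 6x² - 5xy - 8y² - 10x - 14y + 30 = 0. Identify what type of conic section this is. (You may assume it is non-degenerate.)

A = 6, B = -5, C = -8.
Discriminant B² − 4AC = (-5)² − 4·6·(-8) = 217.
B² − 4AC > 0 ⇒ hyperbola.

hyperbola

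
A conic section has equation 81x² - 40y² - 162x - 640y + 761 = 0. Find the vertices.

81(x² - 2x) -40(y² + 16y) = -761
Complete the square: 81(x - 1)² -40(y + 8)² = -761 + 81 - 2560 = -3240
Divide by -3240: (y + 8)²/81 - (x - 1)²/40 = 1
Hyperbola, center (1, -8), transverse axis vertical; a² = 81, b² = 40.
a = 9. Vertices at (h, k ± a).

(1, -17) and (1, 1)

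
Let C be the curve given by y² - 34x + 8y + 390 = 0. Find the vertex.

(11, -4)

Only y is squared. Complete the square in y: (y + 4)² = 34(x - 11).
Vertex (11, -4); 4p = 34 so p = 17/2. Opens right.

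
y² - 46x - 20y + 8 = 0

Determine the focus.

(19/2, 10)

Only y is squared. Complete the square in y: (y - 10)² = 46(x + 2).
Vertex (-2, 10); 4p = 46 so p = 23/2. Opens right.
Focus is p units from the vertex along the axis: (h + p, k).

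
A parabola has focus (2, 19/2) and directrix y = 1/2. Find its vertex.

(2, 5)

The vertex is the midpoint between the focus and the directrix along the axis of symmetry.
Axis is vertical (directrix is horizontal). Vertex y-coordinate = (19/2 + 1/2)/2 = 5; x-coordinate = 2.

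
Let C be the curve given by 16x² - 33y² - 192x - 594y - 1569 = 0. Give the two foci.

Group: 16(x² - 12x) -33(y² + 18y) = 1569
Complete the square in x and y: 16(x - 6)² -33(y + 9)² = 1569 + 576 - 2673 = -528
Dividing both sides by -528: (y + 9)²/16 - (x - 6)²/33 = 1
Hyperbola, center (6, -9), transverse axis vertical; a² = 16, b² = 33.
c² = a² + b² = 16 + 33 = 49, so c = 7.
Foci lie on the vertical axis through the center: (h, k ± c).

(6, -16) and (6, -2)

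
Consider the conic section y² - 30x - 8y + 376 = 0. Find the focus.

Only y is squared. Complete the square in y: (y - 4)² = 30(x - 12).
Vertex (12, 4); 4p = 30 so p = 15/2. Opens right.
Focus is p units from the vertex along the axis: (h + p, k).

(39/2, 4)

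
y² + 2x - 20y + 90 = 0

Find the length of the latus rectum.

Only y is squared. Complete the square in y: (y - 10)² = -2(x - 5).
Vertex (5, 10); 4p = -2 so p = -1/2. Opens left.
Latus rectum length = |4p| = 2.

2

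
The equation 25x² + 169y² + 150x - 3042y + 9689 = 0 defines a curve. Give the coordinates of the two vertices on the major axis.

25(x² + 6x) + 169(y² - 18y) = -9689
Completing the square gives 25(x + 3)² + 169(y - 9)² = -9689 + 225 + 13689 = 4225.
Divide through by 4225 to get (x + 3)²/169 + (y - 9)²/25 = 1.
Ellipse, center (-3, 9), major axis horizontal; a² = 169, b² = 25.
a = 13. Vertices at (h ± a, k).

(-16, 9) and (10, 9)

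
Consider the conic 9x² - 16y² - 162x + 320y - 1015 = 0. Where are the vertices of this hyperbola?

Collect terms: 9(x² - 18x) -16(y² - 20y) = 1015
9(x - 9)² -16(y - 10)² = 1015 + 729 - 1600 = 144
Divide by 144: (x - 9)²/16 - (y - 10)²/9 = 1
Hyperbola, center (9, 10), transverse axis horizontal; a² = 16, b² = 9.
a = 4. Vertices at (h ± a, k).

(5, 10) and (13, 10)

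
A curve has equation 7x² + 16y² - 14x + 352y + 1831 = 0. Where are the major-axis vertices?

Collect terms: 7(x² - 2x) + 16(y² + 22y) = -1831
Completing the square gives 7(x - 1)² + 16(y + 11)² = -1831 + 7 + 1936 = 112.
Divide through by 112 to get (x - 1)²/16 + (y + 11)²/7 = 1.
Ellipse, center (1, -11), major axis horizontal; a² = 16, b² = 7.
a = 4. Vertices at (h ± a, k).

(-3, -11) and (5, -11)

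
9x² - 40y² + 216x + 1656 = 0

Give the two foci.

(-12, -7) and (-12, 7)

Collect terms: 9(x² + 24x) -40y² = -1656
9(x + 12)² -40y² = -1656 + 1296 + 0 = -360
Dividing both sides by -360: y²/9 - (x + 12)²/40 = 1
Hyperbola, center (-12, 0), transverse axis vertical; a² = 9, b² = 40.
c² = a² + b² = 9 + 40 = 49, so c = 7.
Foci lie on the vertical axis through the center: (h, k ± c).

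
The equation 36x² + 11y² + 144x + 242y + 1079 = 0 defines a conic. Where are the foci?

(-2, -16) and (-2, -6)

Group the x- and y-terms: 36(x² + 4x) + 11(y² + 22y) = -1079
36(x + 2)² + 11(y + 11)² = -1079 + 144 + 1331 = 396
Divide through by 396 to get (x + 2)²/11 + (y + 11)²/36 = 1.
Ellipse, center (-2, -11), major axis vertical; a² = 36, b² = 11.
c² = a² - b² = 36 - 11 = 25, so c = 5.
Foci lie on the vertical axis through the center: (h, k ± c).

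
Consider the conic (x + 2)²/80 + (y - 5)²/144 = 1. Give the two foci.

(-2, -3) and (-2, 13)

Center (-2, 5). The larger denominator 144 sits under the y-term, so the major axis is vertical; a² = 144, b² = 80.
c² = a² - b² = 144 - 80 = 64, so c = 8.
Foci lie on the vertical axis through the center: (h, k ± c).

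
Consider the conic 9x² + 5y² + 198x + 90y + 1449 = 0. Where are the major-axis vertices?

Group: 9(x² + 22x) + 5(y² + 18y) = -1449
9(x + 11)² + 5(y + 9)² = -1449 + 1089 + 405 = 45
Divide by 45: (x + 11)²/5 + (y + 9)²/9 = 1
Ellipse, center (-11, -9), major axis vertical; a² = 9, b² = 5.
a = 3. Vertices at (h, k ± a).

(-11, -12) and (-11, -6)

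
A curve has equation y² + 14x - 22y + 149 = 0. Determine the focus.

Only y is squared. Complete the square in y: (y - 11)² = -14(x + 2).
Vertex (-2, 11); 4p = -14 so p = -7/2. Opens left.
Focus is p units from the vertex along the axis: (h + p, k).

(-11/2, 11)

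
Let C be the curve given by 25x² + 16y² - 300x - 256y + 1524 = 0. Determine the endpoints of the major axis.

(6, 3) and (6, 13)

Collect terms: 25(x² - 12x) + 16(y² - 16y) = -1524
Complete the square: 25(x - 6)² + 16(y - 8)² = -1524 + 900 + 1024 = 400
Divide by 400: (x - 6)²/16 + (y - 8)²/25 = 1
Ellipse, center (6, 8), major axis vertical; a² = 25, b² = 16.
a = 5. Vertices at (h, k ± a).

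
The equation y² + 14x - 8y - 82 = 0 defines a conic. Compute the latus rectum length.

14

Only y is squared. Complete the square in y: (y - 4)² = -14(x - 7).
Vertex (7, 4); 4p = -14 so p = -7/2. Opens left.
Latus rectum length = |4p| = 14.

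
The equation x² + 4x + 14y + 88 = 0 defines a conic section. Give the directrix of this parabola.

Only x is squared. Complete the square in x: (x + 2)² = -14(y + 6).
Vertex (-2, -6); 4p = -14 so p = -7/2. Opens down.
Directrix is the horizontal line y = k − p = -6 − (-7/2) = -5/2.

y = -5/2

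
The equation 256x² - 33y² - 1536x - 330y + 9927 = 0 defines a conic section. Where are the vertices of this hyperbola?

(3, -21) and (3, 11)

Collect terms: 256(x² - 6x) -33(y² + 10y) = -9927
Completing the square gives 256(x - 3)² -33(y + 5)² = -9927 + 2304 - 825 = -8448.
Dividing both sides by -8448: (y + 5)²/256 - (x - 3)²/33 = 1
Hyperbola, center (3, -5), transverse axis vertical; a² = 256, b² = 33.
a = 16. Vertices at (h, k ± a).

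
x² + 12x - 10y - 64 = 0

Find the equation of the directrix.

y = -25/2

Only x is squared. Complete the square in x: (x + 6)² = 10(y + 10).
Vertex (-6, -10); 4p = 10 so p = 5/2. Opens up.
Directrix is the horizontal line y = k − p = -10 − (5/2) = -25/2.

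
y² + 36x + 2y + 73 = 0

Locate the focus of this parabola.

(-11, -1)

Only y is squared. Complete the square in y: (y + 1)² = -36(x + 2).
Vertex (-2, -1); 4p = -36 so p = -9. Opens left.
Focus is p units from the vertex along the axis: (h + p, k).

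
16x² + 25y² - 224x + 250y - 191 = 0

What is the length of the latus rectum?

16(x² - 14x) + 25(y² + 10y) = 191
Complete the square in x and y: 16(x - 7)² + 25(y + 5)² = 191 + 784 + 625 = 1600
Dividing both sides by 1600: (x - 7)²/100 + (y + 5)²/64 = 1
Ellipse, center (7, -5), major axis horizontal; a² = 100, b² = 64.
Latus rectum length = 2b²/a = 2·64/10 = 64/5.

64/5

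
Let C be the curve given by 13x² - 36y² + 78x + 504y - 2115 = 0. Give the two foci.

(-10, 7) and (4, 7)

Group: 13(x² + 6x) -36(y² - 14y) = 2115
13(x + 3)² -36(y - 7)² = 2115 + 117 - 1764 = 468
Dividing both sides by 468: (x + 3)²/36 - (y - 7)²/13 = 1
Hyperbola, center (-3, 7), transverse axis horizontal; a² = 36, b² = 13.
c² = a² + b² = 36 + 13 = 49, so c = 7.
Foci lie on the horizontal axis through the center: (h ± c, k).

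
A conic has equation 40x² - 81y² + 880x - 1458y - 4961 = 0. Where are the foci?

Rearranging, 40(x² + 22x) -81(y² + 18y) = 4961.
Complete the square in x and y: 40(x + 11)² -81(y + 9)² = 4961 + 4840 - 6561 = 3240
Divide by 3240: (x + 11)²/81 - (y + 9)²/40 = 1
Hyperbola, center (-11, -9), transverse axis horizontal; a² = 81, b² = 40.
c² = a² + b² = 81 + 40 = 121, so c = 11.
Foci lie on the horizontal axis through the center: (h ± c, k).

(-22, -9) and (0, -9)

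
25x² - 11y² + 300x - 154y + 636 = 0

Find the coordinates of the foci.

25(x² + 12x) -11(y² + 14y) = -636
25(x + 6)² -11(y + 7)² = -636 + 900 - 539 = -275
Dividing both sides by -275: (y + 7)²/25 - (x + 6)²/11 = 1
Hyperbola, center (-6, -7), transverse axis vertical; a² = 25, b² = 11.
c² = a² + b² = 25 + 11 = 36, so c = 6.
Foci lie on the vertical axis through the center: (h, k ± c).

(-6, -13) and (-6, -1)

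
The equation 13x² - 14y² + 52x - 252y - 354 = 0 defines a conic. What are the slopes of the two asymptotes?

Rearranging, 13(x² + 4x) -14(y² + 18y) = 354.
Completing the square gives 13(x + 2)² -14(y + 9)² = 354 + 52 - 1134 = -728.
Dividing both sides by -728: (y + 9)²/52 - (x + 2)²/56 = 1
Hyperbola, center (-2, -9), transverse axis vertical; a² = 52, b² = 56.
For a vertical hyperbola the asymptotes have slope ±a/b.
Here that is ±2√13/2√14 = ±√182/14.

√182/14 and -√182/14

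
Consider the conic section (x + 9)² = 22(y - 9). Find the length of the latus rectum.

Vertex (-9, 9); 4p = 22 so p = 11/2. Opens up.
Latus rectum length = |4p| = 22.

22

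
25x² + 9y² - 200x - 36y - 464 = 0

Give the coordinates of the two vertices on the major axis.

(4, -8) and (4, 12)

25(x² - 8x) + 9(y² - 4y) = 464
Complete the square: 25(x - 4)² + 9(y - 2)² = 464 + 400 + 36 = 900
Divide by 900: (x - 4)²/36 + (y - 2)²/100 = 1
Ellipse, center (4, 2), major axis vertical; a² = 100, b² = 36.
a = 10. Vertices at (h, k ± a).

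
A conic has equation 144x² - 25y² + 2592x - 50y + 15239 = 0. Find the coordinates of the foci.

(-9, -14) and (-9, 12)

Group: 144(x² + 18x) -25(y² + 2y) = -15239
Complete the square: 144(x + 9)² -25(y + 1)² = -15239 + 11664 - 25 = -3600
Divide through by -3600 to get (y + 1)²/144 - (x + 9)²/25 = 1.
Hyperbola, center (-9, -1), transverse axis vertical; a² = 144, b² = 25.
c² = a² + b² = 144 + 25 = 169, so c = 13.
Foci lie on the vertical axis through the center: (h, k ± c).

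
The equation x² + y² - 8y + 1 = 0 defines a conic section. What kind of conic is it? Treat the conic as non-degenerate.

circle

No xy term. Coefficients of x² and y² are A = 1, C = 1.
A = C (same sign) ⇒ circle.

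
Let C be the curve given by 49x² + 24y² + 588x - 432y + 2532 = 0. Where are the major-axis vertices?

Group the x- and y-terms: 49(x² + 12x) + 24(y² - 18y) = -2532
Complete the square: 49(x + 6)² + 24(y - 9)² = -2532 + 1764 + 1944 = 1176
Divide by 1176: (x + 6)²/24 + (y - 9)²/49 = 1
Ellipse, center (-6, 9), major axis vertical; a² = 49, b² = 24.
a = 7. Vertices at (h, k ± a).

(-6, 2) and (-6, 16)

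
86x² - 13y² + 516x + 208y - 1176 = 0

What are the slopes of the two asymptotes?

Group the x- and y-terms: 86(x² + 6x) -13(y² - 16y) = 1176
Complete the square in x and y: 86(x + 3)² -13(y - 8)² = 1176 + 774 - 832 = 1118
Dividing both sides by 1118: (x + 3)²/13 - (y - 8)²/86 = 1
Hyperbola, center (-3, 8), transverse axis horizontal; a² = 13, b² = 86.
For a horizontal hyperbola the asymptotes have slope ±b/a.
Here that is ±√86/√13 = ±√1118/13.

√1118/13 and -√1118/13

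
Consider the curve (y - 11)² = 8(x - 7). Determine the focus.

(9, 11)

Vertex (7, 11); 4p = 8 so p = 2. Opens right.
Focus is p units from the vertex along the axis: (h + p, k).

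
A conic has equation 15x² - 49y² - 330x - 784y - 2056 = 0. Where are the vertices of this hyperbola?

(4, -8) and (18, -8)

Collect terms: 15(x² - 22x) -49(y² + 16y) = 2056
Completing the square gives 15(x - 11)² -49(y + 8)² = 2056 + 1815 - 3136 = 735.
Divide through by 735 to get (x - 11)²/49 - (y + 8)²/15 = 1.
Hyperbola, center (11, -8), transverse axis horizontal; a² = 49, b² = 15.
a = 7. Vertices at (h ± a, k).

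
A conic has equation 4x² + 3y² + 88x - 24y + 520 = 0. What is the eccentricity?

e = 1/2

Group: 4(x² + 22x) + 3(y² - 8y) = -520
Completing the square gives 4(x + 11)² + 3(y - 4)² = -520 + 484 + 48 = 12.
Divide through by 12 to get (x + 11)²/3 + (y - 4)²/4 = 1.
Ellipse, center (-11, 4), major axis vertical; a² = 4, b² = 3.
c² = a² - b² = 1, so c = 1.
e = c/a = 1/2.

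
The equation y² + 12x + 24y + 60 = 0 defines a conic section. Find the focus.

Only y is squared. Complete the square in y: (y + 12)² = -12(x - 7).
Vertex (7, -12); 4p = -12 so p = -3. Opens left.
Focus is p units from the vertex along the axis: (h + p, k).

(4, -12)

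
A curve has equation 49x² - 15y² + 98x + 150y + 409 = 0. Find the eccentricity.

Rearranging, 49(x² + 2x) -15(y² - 10y) = -409.
49(x + 1)² -15(y - 5)² = -409 + 49 - 375 = -735
Dividing both sides by -735: (y - 5)²/49 - (x + 1)²/15 = 1
Hyperbola, center (-1, 5), transverse axis vertical; a² = 49, b² = 15.
c² = a² + b² = 64, so c = 8.
e = c/a = 8/7.

e = 8/7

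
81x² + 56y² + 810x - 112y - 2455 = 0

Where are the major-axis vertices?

(-5, -8) and (-5, 10)

Group the x- and y-terms: 81(x² + 10x) + 56(y² - 2y) = 2455
Complete the square: 81(x + 5)² + 56(y - 1)² = 2455 + 2025 + 56 = 4536
Divide by 4536: (x + 5)²/56 + (y - 1)²/81 = 1
Ellipse, center (-5, 1), major axis vertical; a² = 81, b² = 56.
a = 9. Vertices at (h, k ± a).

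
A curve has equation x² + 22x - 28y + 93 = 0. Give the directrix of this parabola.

Only x is squared. Complete the square in x: (x + 11)² = 28(y + 1).
Vertex (-11, -1); 4p = 28 so p = 7. Opens up.
Directrix is the horizontal line y = k − p = -1 − (7) = -8.

y = -8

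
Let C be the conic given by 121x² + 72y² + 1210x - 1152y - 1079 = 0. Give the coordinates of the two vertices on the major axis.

Rearranging, 121(x² + 10x) + 72(y² - 16y) = 1079.
Complete the square in x and y: 121(x + 5)² + 72(y - 8)² = 1079 + 3025 + 4608 = 8712
Divide through by 8712 to get (x + 5)²/72 + (y - 8)²/121 = 1.
Ellipse, center (-5, 8), major axis vertical; a² = 121, b² = 72.
a = 11. Vertices at (h, k ± a).

(-5, -3) and (-5, 19)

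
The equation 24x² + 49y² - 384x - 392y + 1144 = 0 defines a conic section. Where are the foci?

(3, 4) and (13, 4)

Collect terms: 24(x² - 16x) + 49(y² - 8y) = -1144
Complete the square: 24(x - 8)² + 49(y - 4)² = -1144 + 1536 + 784 = 1176
Divide by 1176: (x - 8)²/49 + (y - 4)²/24 = 1
Ellipse, center (8, 4), major axis horizontal; a² = 49, b² = 24.
c² = a² - b² = 49 - 24 = 25, so c = 5.
Foci lie on the horizontal axis through the center: (h ± c, k).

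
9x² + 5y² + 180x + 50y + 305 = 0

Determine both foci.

Collect terms: 9(x² + 20x) + 5(y² + 10y) = -305
Complete the square: 9(x + 10)² + 5(y + 5)² = -305 + 900 + 125 = 720
Divide through by 720 to get (x + 10)²/80 + (y + 5)²/144 = 1.
Ellipse, center (-10, -5), major axis vertical; a² = 144, b² = 80.
c² = a² - b² = 144 - 80 = 64, so c = 8.
Foci lie on the vertical axis through the center: (h, k ± c).

(-10, -13) and (-10, 3)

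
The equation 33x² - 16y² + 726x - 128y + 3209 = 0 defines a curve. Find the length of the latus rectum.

33/2

Collect terms: 33(x² + 22x) -16(y² + 8y) = -3209
Complete the square in x and y: 33(x + 11)² -16(y + 4)² = -3209 + 3993 - 256 = 528
Divide by 528: (x + 11)²/16 - (y + 4)²/33 = 1
Hyperbola, center (-11, -4), transverse axis horizontal; a² = 16, b² = 33.
Latus rectum length = 2b²/a = 2·33/4 = 33/2.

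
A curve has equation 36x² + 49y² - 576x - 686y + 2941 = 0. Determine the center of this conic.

(8, 7)

Rearranging, 36(x² - 16x) + 49(y² - 14y) = -2941.
Complete the square: 36(x - 8)² + 49(y - 7)² = -2941 + 2304 + 2401 = 1764
Dividing both sides by 1764: (x - 8)²/49 + (y - 7)²/36 = 1
Ellipse with center (8, 7).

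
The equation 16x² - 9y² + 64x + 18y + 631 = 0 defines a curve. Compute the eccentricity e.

e = 5/4

Rearranging, 16(x² + 4x) -9(y² - 2y) = -631.
Completing the square gives 16(x + 2)² -9(y - 1)² = -631 + 64 - 9 = -576.
Divide by -576: (y - 1)²/64 - (x + 2)²/36 = 1
Hyperbola, center (-2, 1), transverse axis vertical; a² = 64, b² = 36.
c² = a² + b² = 100, so c = 10.
e = c/a = 10/8 = 5/4.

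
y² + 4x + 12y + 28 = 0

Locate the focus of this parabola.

(1, -6)

Only y is squared. Complete the square in y: (y + 6)² = -4(x - 2).
Vertex (2, -6); 4p = -4 so p = -1. Opens left.
Focus is p units from the vertex along the axis: (h + p, k).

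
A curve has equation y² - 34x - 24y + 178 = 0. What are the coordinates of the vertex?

(1, 12)

Only y is squared. Complete the square in y: (y - 12)² = 34(x - 1).
Vertex (1, 12); 4p = 34 so p = 17/2. Opens right.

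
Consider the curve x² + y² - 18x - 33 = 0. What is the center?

(9, 0)

Rearranging, (x² - 18x) + 1y² = 33.
Completing the square gives (x - 9)² + y² = 33 + 81 + 0 = 114.
So (x - 9)² + y² = 114.
Circle centered at (9, 0) with r² = 114.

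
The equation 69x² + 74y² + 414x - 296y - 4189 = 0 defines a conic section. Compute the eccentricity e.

Collect terms: 69(x² + 6x) + 74(y² - 4y) = 4189
Completing the square gives 69(x + 3)² + 74(y - 2)² = 4189 + 621 + 296 = 5106.
Dividing both sides by 5106: (x + 3)²/74 + (y - 2)²/69 = 1
Ellipse, center (-3, 2), major axis horizontal; a² = 74, b² = 69.
c² = a² - b² = 5, so c = √5.
e = c/a = √5/√74 = √370/74.

e = √370/74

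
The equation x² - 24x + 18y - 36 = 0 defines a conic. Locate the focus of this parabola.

(12, 11/2)

Only x is squared. Complete the square in x: (x - 12)² = -18(y - 10).
Vertex (12, 10); 4p = -18 so p = -9/2. Opens down.
Focus is p units from the vertex along the axis: (h, k + p).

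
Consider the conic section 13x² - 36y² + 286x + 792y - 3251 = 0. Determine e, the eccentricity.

Group: 13(x² + 22x) -36(y² - 22y) = 3251
Completing the square gives 13(x + 11)² -36(y - 11)² = 3251 + 1573 - 4356 = 468.
Dividing both sides by 468: (x + 11)²/36 - (y - 11)²/13 = 1
Hyperbola, center (-11, 11), transverse axis horizontal; a² = 36, b² = 13.
c² = a² + b² = 49, so c = 7.
e = c/a = 7/6.

e = 7/6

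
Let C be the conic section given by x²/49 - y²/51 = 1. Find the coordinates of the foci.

(-10, 0) and (10, 0)

Center (0, 0). The positive term is the x-term, so the transverse axis is horizontal; a² = 49, b² = 51.
c² = a² + b² = 49 + 51 = 100, so c = 10.
Foci lie on the horizontal axis through the center: (h ± c, k).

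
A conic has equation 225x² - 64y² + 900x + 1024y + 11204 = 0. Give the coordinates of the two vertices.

(-2, -7) and (-2, 23)

Rearranging, 225(x² + 4x) -64(y² - 16y) = -11204.
225(x + 2)² -64(y - 8)² = -11204 + 900 - 4096 = -14400
Dividing both sides by -14400: (y - 8)²/225 - (x + 2)²/64 = 1
Hyperbola, center (-2, 8), transverse axis vertical; a² = 225, b² = 64.
a = 15. Vertices at (h, k ± a).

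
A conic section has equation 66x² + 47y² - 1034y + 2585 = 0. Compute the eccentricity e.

Group: 66x² + 47(y² - 22y) = -2585
66x² + 47(y - 11)² = -2585 + 0 + 5687 = 3102
Divide by 3102: x²/47 + (y - 11)²/66 = 1
Ellipse, center (0, 11), major axis vertical; a² = 66, b² = 47.
c² = a² - b² = 19, so c = √19.
e = c/a = √19/√66 = √1254/66.

e = √1254/66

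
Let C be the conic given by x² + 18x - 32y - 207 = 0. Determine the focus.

Only x is squared. Complete the square in x: (x + 9)² = 32(y + 9).
Vertex (-9, -9); 4p = 32 so p = 8. Opens up.
Focus is p units from the vertex along the axis: (h, k + p).

(-9, -1)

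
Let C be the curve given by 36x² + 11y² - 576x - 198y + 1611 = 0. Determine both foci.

(8, -1) and (8, 19)

Collect terms: 36(x² - 16x) + 11(y² - 18y) = -1611
36(x - 8)² + 11(y - 9)² = -1611 + 2304 + 891 = 1584
Divide through by 1584 to get (x - 8)²/44 + (y - 9)²/144 = 1.
Ellipse, center (8, 9), major axis vertical; a² = 144, b² = 44.
c² = a² - b² = 144 - 44 = 100, so c = 10.
Foci lie on the vertical axis through the center: (h, k ± c).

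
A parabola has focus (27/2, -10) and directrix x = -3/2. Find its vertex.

The vertex is the midpoint between the focus and the directrix along the axis of symmetry.
Axis is horizontal (directrix is vertical). Vertex x-coordinate = (27/2 + (-3/2))/2 = 6; y-coordinate = -10.

(6, -10)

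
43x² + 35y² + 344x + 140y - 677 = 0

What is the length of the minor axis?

2√35

Group the x- and y-terms: 43(x² + 8x) + 35(y² + 4y) = 677
Complete the square: 43(x + 4)² + 35(y + 2)² = 677 + 688 + 140 = 1505
Dividing both sides by 1505: (x + 4)²/35 + (y + 2)²/43 = 1
Ellipse, center (-4, -2), major axis vertical; a² = 43, b² = 35.
b² = 35 so b = √35; the minor axis has length 2b = 2√35.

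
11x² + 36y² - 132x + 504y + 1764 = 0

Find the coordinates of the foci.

Group: 11(x² - 12x) + 36(y² + 14y) = -1764
Completing the square gives 11(x - 6)² + 36(y + 7)² = -1764 + 396 + 1764 = 396.
Divide through by 396 to get (x - 6)²/36 + (y + 7)²/11 = 1.
Ellipse, center (6, -7), major axis horizontal; a² = 36, b² = 11.
c² = a² - b² = 36 - 11 = 25, so c = 5.
Foci lie on the horizontal axis through the center: (h ± c, k).

(1, -7) and (11, -7)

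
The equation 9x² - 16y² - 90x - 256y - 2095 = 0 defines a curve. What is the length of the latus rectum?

Group: 9(x² - 10x) -16(y² + 16y) = 2095
Completing the square gives 9(x - 5)² -16(y + 8)² = 2095 + 225 - 1024 = 1296.
Dividing both sides by 1296: (x - 5)²/144 - (y + 8)²/81 = 1
Hyperbola, center (5, -8), transverse axis horizontal; a² = 144, b² = 81.
Latus rectum length = 2b²/a = 2·81/12 = 27/2.

27/2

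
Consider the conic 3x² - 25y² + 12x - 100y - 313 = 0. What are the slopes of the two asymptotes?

√3/5 and -√3/5

Collect terms: 3(x² + 4x) -25(y² + 4y) = 313
Complete the square: 3(x + 2)² -25(y + 2)² = 313 + 12 - 100 = 225
Dividing both sides by 225: (x + 2)²/75 - (y + 2)²/9 = 1
Hyperbola, center (-2, -2), transverse axis horizontal; a² = 75, b² = 9.
For a horizontal hyperbola the asymptotes have slope ±b/a.
Here that is ±3/5√3 = ±√3/5.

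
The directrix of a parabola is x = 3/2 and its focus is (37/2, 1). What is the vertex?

(10, 1)

The vertex is the midpoint between the focus and the directrix along the axis of symmetry.
Axis is horizontal (directrix is vertical). Vertex x-coordinate = (37/2 + 3/2)/2 = 10; y-coordinate = 1.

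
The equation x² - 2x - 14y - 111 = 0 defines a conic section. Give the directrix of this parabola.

Only x is squared. Complete the square in x: (x - 1)² = 14(y + 8).
Vertex (1, -8); 4p = 14 so p = 7/2. Opens up.
Directrix is the horizontal line y = k − p = -8 − (7/2) = -23/2.

y = -23/2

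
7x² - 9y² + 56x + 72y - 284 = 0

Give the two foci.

(-12, 4) and (4, 4)

Rearranging, 7(x² + 8x) -9(y² - 8y) = 284.
Complete the square in x and y: 7(x + 4)² -9(y - 4)² = 284 + 112 - 144 = 252
Divide through by 252 to get (x + 4)²/36 - (y - 4)²/28 = 1.
Hyperbola, center (-4, 4), transverse axis horizontal; a² = 36, b² = 28.
c² = a² + b² = 36 + 28 = 64, so c = 8.
Foci lie on the horizontal axis through the center: (h ± c, k).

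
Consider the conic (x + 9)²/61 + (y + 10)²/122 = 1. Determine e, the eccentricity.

e = √2/2

Center (-9, -10). The larger denominator 122 sits under the y-term, so the major axis is vertical; a² = 122, b² = 61.
c² = a² - b² = 61, so c = √61.
e = c/a = √61/√122 = √2/2.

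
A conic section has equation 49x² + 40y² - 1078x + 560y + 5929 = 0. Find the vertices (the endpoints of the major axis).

(11, -14) and (11, 0)

Group: 49(x² - 22x) + 40(y² + 14y) = -5929
Complete the square: 49(x - 11)² + 40(y + 7)² = -5929 + 5929 + 1960 = 1960
Divide by 1960: (x - 11)²/40 + (y + 7)²/49 = 1
Ellipse, center (11, -7), major axis vertical; a² = 49, b² = 40.
a = 7. Vertices at (h, k ± a).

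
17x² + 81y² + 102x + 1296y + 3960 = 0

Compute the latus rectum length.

Rearranging, 17(x² + 6x) + 81(y² + 16y) = -3960.
Completing the square gives 17(x + 3)² + 81(y + 8)² = -3960 + 153 + 5184 = 1377.
Dividing both sides by 1377: (x + 3)²/81 + (y + 8)²/17 = 1
Ellipse, center (-3, -8), major axis horizontal; a² = 81, b² = 17.
Latus rectum length = 2b²/a = 2·17/9 = 34/9.

34/9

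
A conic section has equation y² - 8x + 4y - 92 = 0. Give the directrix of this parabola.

x = -14

Only y is squared. Complete the square in y: (y + 2)² = 8(x + 12).
Vertex (-12, -2); 4p = 8 so p = 2. Opens right.
Directrix is the vertical line x = h − p = -12 − (2) = -14.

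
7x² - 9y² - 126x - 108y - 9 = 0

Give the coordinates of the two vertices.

(3, -6) and (15, -6)

Collect terms: 7(x² - 18x) -9(y² + 12y) = 9
Completing the square gives 7(x - 9)² -9(y + 6)² = 9 + 567 - 324 = 252.
Dividing both sides by 252: (x - 9)²/36 - (y + 6)²/28 = 1
Hyperbola, center (9, -6), transverse axis horizontal; a² = 36, b² = 28.
a = 6. Vertices at (h ± a, k).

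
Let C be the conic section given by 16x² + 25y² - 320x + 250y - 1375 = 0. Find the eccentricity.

Group: 16(x² - 20x) + 25(y² + 10y) = 1375
Complete the square: 16(x - 10)² + 25(y + 5)² = 1375 + 1600 + 625 = 3600
Divide through by 3600 to get (x - 10)²/225 + (y + 5)²/144 = 1.
Ellipse, center (10, -5), major axis horizontal; a² = 225, b² = 144.
c² = a² - b² = 81, so c = 9.
e = c/a = 9/15 = 3/5.

e = 3/5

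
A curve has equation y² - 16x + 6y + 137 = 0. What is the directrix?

x = 4

Only y is squared. Complete the square in y: (y + 3)² = 16(x - 8).
Vertex (8, -3); 4p = 16 so p = 4. Opens right.
Directrix is the vertical line x = h − p = 8 − (4) = 4.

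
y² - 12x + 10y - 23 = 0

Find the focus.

Only y is squared. Complete the square in y: (y + 5)² = 12(x + 4).
Vertex (-4, -5); 4p = 12 so p = 3. Opens right.
Focus is p units from the vertex along the axis: (h + p, k).

(-1, -5)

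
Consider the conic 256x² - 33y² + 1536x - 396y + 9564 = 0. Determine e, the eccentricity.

e = 17/16

256(x² + 6x) -33(y² + 12y) = -9564
Complete the square in x and y: 256(x + 3)² -33(y + 6)² = -9564 + 2304 - 1188 = -8448
Dividing both sides by -8448: (y + 6)²/256 - (x + 3)²/33 = 1
Hyperbola, center (-3, -6), transverse axis vertical; a² = 256, b² = 33.
c² = a² + b² = 289, so c = 17.
e = c/a = 17/16.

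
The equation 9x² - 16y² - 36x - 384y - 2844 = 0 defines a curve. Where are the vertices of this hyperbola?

(-6, -12) and (10, -12)

9(x² - 4x) -16(y² + 24y) = 2844
Complete the square: 9(x - 2)² -16(y + 12)² = 2844 + 36 - 2304 = 576
Divide through by 576 to get (x - 2)²/64 - (y + 12)²/36 = 1.
Hyperbola, center (2, -12), transverse axis horizontal; a² = 64, b² = 36.
a = 8. Vertices at (h ± a, k).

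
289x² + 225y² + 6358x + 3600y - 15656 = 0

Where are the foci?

(-11, -16) and (-11, 0)

289(x² + 22x) + 225(y² + 16y) = 15656
289(x + 11)² + 225(y + 8)² = 15656 + 34969 + 14400 = 65025
Dividing both sides by 65025: (x + 11)²/225 + (y + 8)²/289 = 1
Ellipse, center (-11, -8), major axis vertical; a² = 289, b² = 225.
c² = a² - b² = 289 - 225 = 64, so c = 8.
Foci lie on the vertical axis through the center: (h, k ± c).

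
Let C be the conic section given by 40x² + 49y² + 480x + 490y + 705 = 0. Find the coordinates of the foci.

Group the x- and y-terms: 40(x² + 12x) + 49(y² + 10y) = -705
Complete the square: 40(x + 6)² + 49(y + 5)² = -705 + 1440 + 1225 = 1960
Divide through by 1960 to get (x + 6)²/49 + (y + 5)²/40 = 1.
Ellipse, center (-6, -5), major axis horizontal; a² = 49, b² = 40.
c² = a² - b² = 49 - 40 = 9, so c = 3.
Foci lie on the horizontal axis through the center: (h ± c, k).

(-9, -5) and (-3, -5)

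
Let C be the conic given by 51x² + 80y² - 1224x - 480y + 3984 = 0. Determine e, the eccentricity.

e = √145/20

Group: 51(x² - 24x) + 80(y² - 6y) = -3984
Complete the square in x and y: 51(x - 12)² + 80(y - 3)² = -3984 + 7344 + 720 = 4080
Divide by 4080: (x - 12)²/80 + (y - 3)²/51 = 1
Ellipse, center (12, 3), major axis horizontal; a² = 80, b² = 51.
c² = a² - b² = 29, so c = √29.
e = c/a = √29/4√5 = √145/20.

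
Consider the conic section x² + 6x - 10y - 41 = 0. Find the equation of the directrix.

y = -15/2

Only x is squared. Complete the square in x: (x + 3)² = 10(y + 5).
Vertex (-3, -5); 4p = 10 so p = 5/2. Opens up.
Directrix is the horizontal line y = k − p = -5 − (5/2) = -15/2.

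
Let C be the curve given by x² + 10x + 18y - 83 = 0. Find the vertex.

Only x is squared. Complete the square in x: (x + 5)² = -18(y - 6).
Vertex (-5, 6); 4p = -18 so p = -9/2. Opens down.

(-5, 6)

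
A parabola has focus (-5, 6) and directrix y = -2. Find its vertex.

(-5, 2)

The vertex is the midpoint between the focus and the directrix along the axis of symmetry.
Axis is vertical (directrix is horizontal). Vertex y-coordinate = (6 + (-2))/2 = 2; x-coordinate = -5.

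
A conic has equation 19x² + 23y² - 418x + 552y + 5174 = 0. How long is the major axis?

Rearranging, 19(x² - 22x) + 23(y² + 24y) = -5174.
Completing the square gives 19(x - 11)² + 23(y + 12)² = -5174 + 2299 + 3312 = 437.
Divide by 437: (x - 11)²/23 + (y + 12)²/19 = 1
Ellipse, center (11, -12), major axis horizontal; a² = 23, b² = 19.
a² = 23 so a = √23; the major axis has length 2a = 2√23.

2√23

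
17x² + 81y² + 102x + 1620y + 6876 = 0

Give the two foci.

Collect terms: 17(x² + 6x) + 81(y² + 20y) = -6876
17(x + 3)² + 81(y + 10)² = -6876 + 153 + 8100 = 1377
Dividing both sides by 1377: (x + 3)²/81 + (y + 10)²/17 = 1
Ellipse, center (-3, -10), major axis horizontal; a² = 81, b² = 17.
c² = a² - b² = 81 - 17 = 64, so c = 8.
Foci lie on the horizontal axis through the center: (h ± c, k).

(-11, -10) and (5, -10)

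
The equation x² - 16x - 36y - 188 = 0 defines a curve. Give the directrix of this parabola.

Only x is squared. Complete the square in x: (x - 8)² = 36(y + 7).
Vertex (8, -7); 4p = 36 so p = 9. Opens up.
Directrix is the horizontal line y = k − p = -7 − (9) = -16.

y = -16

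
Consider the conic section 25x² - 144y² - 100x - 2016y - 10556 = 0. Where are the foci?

Group the x- and y-terms: 25(x² - 4x) -144(y² + 14y) = 10556
Complete the square: 25(x - 2)² -144(y + 7)² = 10556 + 100 - 7056 = 3600
Dividing both sides by 3600: (x - 2)²/144 - (y + 7)²/25 = 1
Hyperbola, center (2, -7), transverse axis horizontal; a² = 144, b² = 25.
c² = a² + b² = 144 + 25 = 169, so c = 13.
Foci lie on the horizontal axis through the center: (h ± c, k).

(-11, -7) and (15, -7)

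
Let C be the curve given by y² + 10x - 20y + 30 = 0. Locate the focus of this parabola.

Only y is squared. Complete the square in y: (y - 10)² = -10(x - 7).
Vertex (7, 10); 4p = -10 so p = -5/2. Opens left.
Focus is p units from the vertex along the axis: (h + p, k).

(9/2, 10)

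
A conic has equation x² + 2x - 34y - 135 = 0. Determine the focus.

(-1, 9/2)

Only x is squared. Complete the square in x: (x + 1)² = 34(y + 4).
Vertex (-1, -4); 4p = 34 so p = 17/2. Opens up.
Focus is p units from the vertex along the axis: (h, k + p).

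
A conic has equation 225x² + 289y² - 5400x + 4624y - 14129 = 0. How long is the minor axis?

30

Group the x- and y-terms: 225(x² - 24x) + 289(y² + 16y) = 14129
Completing the square gives 225(x - 12)² + 289(y + 8)² = 14129 + 32400 + 18496 = 65025.
Divide through by 65025 to get (x - 12)²/289 + (y + 8)²/225 = 1.
Ellipse, center (12, -8), major axis horizontal; a² = 289, b² = 225.
b² = 225 so b = 15; the minor axis has length 2b = 30.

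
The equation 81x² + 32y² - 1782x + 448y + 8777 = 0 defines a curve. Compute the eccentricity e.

81(x² - 22x) + 32(y² + 14y) = -8777
81(x - 11)² + 32(y + 7)² = -8777 + 9801 + 1568 = 2592
Dividing both sides by 2592: (x - 11)²/32 + (y + 7)²/81 = 1
Ellipse, center (11, -7), major axis vertical; a² = 81, b² = 32.
c² = a² - b² = 49, so c = 7.
e = c/a = 7/9.

e = 7/9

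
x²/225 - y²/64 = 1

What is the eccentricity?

e = 17/15

Center (0, 0). The positive term is the x-term, so the transverse axis is horizontal; a² = 225, b² = 64.
c² = a² + b² = 289, so c = 17.
e = c/a = 17/15.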